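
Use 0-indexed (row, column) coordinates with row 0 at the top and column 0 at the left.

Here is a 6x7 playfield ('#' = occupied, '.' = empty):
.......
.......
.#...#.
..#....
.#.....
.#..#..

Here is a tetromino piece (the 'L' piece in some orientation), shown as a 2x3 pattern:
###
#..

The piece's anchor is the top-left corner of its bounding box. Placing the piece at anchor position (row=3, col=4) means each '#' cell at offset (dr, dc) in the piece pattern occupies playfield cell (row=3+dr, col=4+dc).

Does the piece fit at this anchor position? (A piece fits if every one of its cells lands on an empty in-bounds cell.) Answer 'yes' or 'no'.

Check each piece cell at anchor (3, 4):
  offset (0,0) -> (3,4): empty -> OK
  offset (0,1) -> (3,5): empty -> OK
  offset (0,2) -> (3,6): empty -> OK
  offset (1,0) -> (4,4): empty -> OK
All cells valid: yes

Answer: yes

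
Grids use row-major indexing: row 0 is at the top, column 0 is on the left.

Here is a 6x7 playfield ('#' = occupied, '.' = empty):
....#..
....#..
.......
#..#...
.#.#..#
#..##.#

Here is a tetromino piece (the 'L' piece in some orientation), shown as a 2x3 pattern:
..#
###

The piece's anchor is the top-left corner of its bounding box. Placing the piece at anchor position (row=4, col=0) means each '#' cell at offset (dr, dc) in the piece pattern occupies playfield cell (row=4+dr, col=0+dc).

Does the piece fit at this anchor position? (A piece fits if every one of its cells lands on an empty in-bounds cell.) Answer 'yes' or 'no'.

Check each piece cell at anchor (4, 0):
  offset (0,2) -> (4,2): empty -> OK
  offset (1,0) -> (5,0): occupied ('#') -> FAIL
  offset (1,1) -> (5,1): empty -> OK
  offset (1,2) -> (5,2): empty -> OK
All cells valid: no

Answer: no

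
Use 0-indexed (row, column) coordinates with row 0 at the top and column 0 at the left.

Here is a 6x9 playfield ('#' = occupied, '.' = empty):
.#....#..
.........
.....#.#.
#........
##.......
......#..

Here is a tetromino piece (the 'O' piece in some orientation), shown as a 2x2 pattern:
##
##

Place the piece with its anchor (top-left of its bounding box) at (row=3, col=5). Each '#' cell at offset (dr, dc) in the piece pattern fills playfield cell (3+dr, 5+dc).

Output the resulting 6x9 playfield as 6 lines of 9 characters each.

Fill (3+0,5+0) = (3,5)
Fill (3+0,5+1) = (3,6)
Fill (3+1,5+0) = (4,5)
Fill (3+1,5+1) = (4,6)

Answer: .#....#..
.........
.....#.#.
#....##..
##...##..
......#..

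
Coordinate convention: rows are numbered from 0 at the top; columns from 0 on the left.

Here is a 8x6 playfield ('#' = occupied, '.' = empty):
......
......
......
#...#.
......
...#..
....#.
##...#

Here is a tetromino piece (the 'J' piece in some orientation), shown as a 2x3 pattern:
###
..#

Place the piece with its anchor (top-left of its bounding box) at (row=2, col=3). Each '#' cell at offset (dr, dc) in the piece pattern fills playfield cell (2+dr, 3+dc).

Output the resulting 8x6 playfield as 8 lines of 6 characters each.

Answer: ......
......
...###
#...##
......
...#..
....#.
##...#

Derivation:
Fill (2+0,3+0) = (2,3)
Fill (2+0,3+1) = (2,4)
Fill (2+0,3+2) = (2,5)
Fill (2+1,3+2) = (3,5)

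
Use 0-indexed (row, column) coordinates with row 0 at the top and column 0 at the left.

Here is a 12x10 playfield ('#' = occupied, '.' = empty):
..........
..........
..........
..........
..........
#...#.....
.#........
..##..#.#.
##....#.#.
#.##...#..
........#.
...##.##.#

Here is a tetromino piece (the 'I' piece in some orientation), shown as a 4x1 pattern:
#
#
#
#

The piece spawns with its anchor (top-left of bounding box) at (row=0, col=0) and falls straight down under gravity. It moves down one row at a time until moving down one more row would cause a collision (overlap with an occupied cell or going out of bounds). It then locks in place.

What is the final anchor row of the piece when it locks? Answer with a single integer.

Spawn at (row=0, col=0). Try each row:
  row 0: fits
  row 1: fits
  row 2: blocked -> lock at row 1

Answer: 1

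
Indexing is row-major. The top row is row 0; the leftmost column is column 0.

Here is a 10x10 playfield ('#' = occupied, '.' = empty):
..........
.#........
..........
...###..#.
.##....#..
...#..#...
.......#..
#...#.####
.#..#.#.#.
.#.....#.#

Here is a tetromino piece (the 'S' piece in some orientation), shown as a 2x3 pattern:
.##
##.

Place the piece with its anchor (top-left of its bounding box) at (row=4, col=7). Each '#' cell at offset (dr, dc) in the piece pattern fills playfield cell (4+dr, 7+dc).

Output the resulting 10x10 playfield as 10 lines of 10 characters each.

Fill (4+0,7+1) = (4,8)
Fill (4+0,7+2) = (4,9)
Fill (4+1,7+0) = (5,7)
Fill (4+1,7+1) = (5,8)

Answer: ..........
.#........
..........
...###..#.
.##....###
...#..###.
.......#..
#...#.####
.#..#.#.#.
.#.....#.#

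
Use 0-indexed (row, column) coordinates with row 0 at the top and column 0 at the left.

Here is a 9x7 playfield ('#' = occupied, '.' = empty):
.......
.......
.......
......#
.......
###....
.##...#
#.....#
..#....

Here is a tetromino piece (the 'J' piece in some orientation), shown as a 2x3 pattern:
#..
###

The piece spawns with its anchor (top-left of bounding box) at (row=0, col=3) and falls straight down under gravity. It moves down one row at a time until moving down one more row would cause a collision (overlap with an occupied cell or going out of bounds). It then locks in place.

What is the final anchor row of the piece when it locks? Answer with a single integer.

Spawn at (row=0, col=3). Try each row:
  row 0: fits
  row 1: fits
  row 2: fits
  row 3: fits
  row 4: fits
  row 5: fits
  row 6: fits
  row 7: fits
  row 8: blocked -> lock at row 7

Answer: 7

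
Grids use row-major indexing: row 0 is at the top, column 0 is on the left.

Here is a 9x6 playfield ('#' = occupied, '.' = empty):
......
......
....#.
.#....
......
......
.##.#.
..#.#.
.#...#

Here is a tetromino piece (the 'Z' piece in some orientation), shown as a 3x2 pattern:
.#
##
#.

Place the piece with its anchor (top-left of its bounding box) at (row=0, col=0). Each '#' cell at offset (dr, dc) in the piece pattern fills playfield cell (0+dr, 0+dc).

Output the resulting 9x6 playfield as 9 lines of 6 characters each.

Fill (0+0,0+1) = (0,1)
Fill (0+1,0+0) = (1,0)
Fill (0+1,0+1) = (1,1)
Fill (0+2,0+0) = (2,0)

Answer: .#....
##....
#...#.
.#....
......
......
.##.#.
..#.#.
.#...#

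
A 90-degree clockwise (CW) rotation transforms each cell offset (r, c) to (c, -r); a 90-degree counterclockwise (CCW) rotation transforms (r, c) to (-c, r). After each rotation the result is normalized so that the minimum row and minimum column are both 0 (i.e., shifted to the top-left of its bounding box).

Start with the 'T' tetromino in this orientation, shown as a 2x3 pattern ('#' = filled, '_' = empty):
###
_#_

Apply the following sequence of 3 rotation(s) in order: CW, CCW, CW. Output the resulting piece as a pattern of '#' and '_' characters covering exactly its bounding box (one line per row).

Start:
###
_#_
After rotation 1 (CW):
_#
##
_#
After rotation 2 (CCW):
###
_#_
After rotation 3 (CW):
_#
##
_#

Answer: _#
##
_#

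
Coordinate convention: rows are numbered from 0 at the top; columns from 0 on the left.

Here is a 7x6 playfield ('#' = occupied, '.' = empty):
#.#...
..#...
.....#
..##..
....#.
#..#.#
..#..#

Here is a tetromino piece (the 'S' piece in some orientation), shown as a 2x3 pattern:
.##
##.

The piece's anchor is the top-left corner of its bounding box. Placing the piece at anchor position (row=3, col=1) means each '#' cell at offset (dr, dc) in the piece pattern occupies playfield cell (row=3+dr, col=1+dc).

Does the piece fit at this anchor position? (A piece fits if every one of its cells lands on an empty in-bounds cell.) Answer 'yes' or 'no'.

Answer: no

Derivation:
Check each piece cell at anchor (3, 1):
  offset (0,1) -> (3,2): occupied ('#') -> FAIL
  offset (0,2) -> (3,3): occupied ('#') -> FAIL
  offset (1,0) -> (4,1): empty -> OK
  offset (1,1) -> (4,2): empty -> OK
All cells valid: no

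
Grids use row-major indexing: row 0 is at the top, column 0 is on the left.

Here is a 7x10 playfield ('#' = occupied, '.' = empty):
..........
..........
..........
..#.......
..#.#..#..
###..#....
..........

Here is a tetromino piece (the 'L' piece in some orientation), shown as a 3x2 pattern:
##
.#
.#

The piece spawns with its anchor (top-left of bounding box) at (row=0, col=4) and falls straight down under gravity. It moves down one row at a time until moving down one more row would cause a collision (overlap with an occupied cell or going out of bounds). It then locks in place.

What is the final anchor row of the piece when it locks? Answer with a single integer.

Spawn at (row=0, col=4). Try each row:
  row 0: fits
  row 1: fits
  row 2: fits
  row 3: blocked -> lock at row 2

Answer: 2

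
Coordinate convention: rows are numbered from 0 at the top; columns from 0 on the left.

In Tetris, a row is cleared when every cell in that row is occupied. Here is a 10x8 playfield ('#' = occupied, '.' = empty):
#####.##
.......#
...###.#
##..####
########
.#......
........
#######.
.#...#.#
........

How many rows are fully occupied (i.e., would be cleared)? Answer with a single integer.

Check each row:
  row 0: 1 empty cell -> not full
  row 1: 7 empty cells -> not full
  row 2: 4 empty cells -> not full
  row 3: 2 empty cells -> not full
  row 4: 0 empty cells -> FULL (clear)
  row 5: 7 empty cells -> not full
  row 6: 8 empty cells -> not full
  row 7: 1 empty cell -> not full
  row 8: 5 empty cells -> not full
  row 9: 8 empty cells -> not full
Total rows cleared: 1

Answer: 1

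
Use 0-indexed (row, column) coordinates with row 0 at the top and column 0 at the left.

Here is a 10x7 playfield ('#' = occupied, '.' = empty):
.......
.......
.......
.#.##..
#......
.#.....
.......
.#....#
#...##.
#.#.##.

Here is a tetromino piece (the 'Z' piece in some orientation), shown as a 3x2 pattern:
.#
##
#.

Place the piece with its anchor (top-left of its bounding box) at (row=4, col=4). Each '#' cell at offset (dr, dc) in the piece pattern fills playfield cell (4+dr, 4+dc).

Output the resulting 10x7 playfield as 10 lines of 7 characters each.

Answer: .......
.......
.......
.#.##..
#....#.
.#..##.
....#..
.#....#
#...##.
#.#.##.

Derivation:
Fill (4+0,4+1) = (4,5)
Fill (4+1,4+0) = (5,4)
Fill (4+1,4+1) = (5,5)
Fill (4+2,4+0) = (6,4)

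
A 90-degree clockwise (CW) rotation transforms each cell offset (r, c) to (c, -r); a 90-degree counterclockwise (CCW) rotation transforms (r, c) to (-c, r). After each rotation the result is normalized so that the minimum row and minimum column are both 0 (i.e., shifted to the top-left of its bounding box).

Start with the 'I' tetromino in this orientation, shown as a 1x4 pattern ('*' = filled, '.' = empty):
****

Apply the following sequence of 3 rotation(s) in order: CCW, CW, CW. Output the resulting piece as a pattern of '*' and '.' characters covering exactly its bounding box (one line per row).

Start:
****
After rotation 1 (CCW):
*
*
*
*
After rotation 2 (CW):
****
After rotation 3 (CW):
*
*
*
*

Answer: *
*
*
*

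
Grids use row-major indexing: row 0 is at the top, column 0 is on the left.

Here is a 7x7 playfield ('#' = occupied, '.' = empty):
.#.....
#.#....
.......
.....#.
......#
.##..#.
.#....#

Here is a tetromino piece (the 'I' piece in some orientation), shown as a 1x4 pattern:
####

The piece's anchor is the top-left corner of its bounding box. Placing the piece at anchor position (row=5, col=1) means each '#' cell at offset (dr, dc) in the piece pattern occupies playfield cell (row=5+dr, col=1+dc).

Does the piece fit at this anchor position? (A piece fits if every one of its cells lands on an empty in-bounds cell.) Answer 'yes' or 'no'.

Answer: no

Derivation:
Check each piece cell at anchor (5, 1):
  offset (0,0) -> (5,1): occupied ('#') -> FAIL
  offset (0,1) -> (5,2): occupied ('#') -> FAIL
  offset (0,2) -> (5,3): empty -> OK
  offset (0,3) -> (5,4): empty -> OK
All cells valid: no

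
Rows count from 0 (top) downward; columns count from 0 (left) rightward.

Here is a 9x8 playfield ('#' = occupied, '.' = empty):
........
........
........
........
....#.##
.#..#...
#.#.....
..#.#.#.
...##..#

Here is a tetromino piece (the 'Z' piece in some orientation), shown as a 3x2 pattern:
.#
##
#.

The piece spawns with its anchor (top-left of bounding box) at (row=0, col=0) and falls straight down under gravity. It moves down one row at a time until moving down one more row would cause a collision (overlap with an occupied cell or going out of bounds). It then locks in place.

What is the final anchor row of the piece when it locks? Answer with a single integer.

Answer: 3

Derivation:
Spawn at (row=0, col=0). Try each row:
  row 0: fits
  row 1: fits
  row 2: fits
  row 3: fits
  row 4: blocked -> lock at row 3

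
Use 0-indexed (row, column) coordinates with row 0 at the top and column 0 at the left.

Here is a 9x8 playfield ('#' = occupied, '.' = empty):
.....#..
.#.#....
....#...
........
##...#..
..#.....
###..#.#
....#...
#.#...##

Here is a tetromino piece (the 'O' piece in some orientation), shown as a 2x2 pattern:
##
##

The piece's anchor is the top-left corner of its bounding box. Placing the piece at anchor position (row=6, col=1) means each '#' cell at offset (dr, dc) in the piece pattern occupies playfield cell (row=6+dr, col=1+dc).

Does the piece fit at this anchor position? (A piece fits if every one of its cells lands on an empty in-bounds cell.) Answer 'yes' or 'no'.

Answer: no

Derivation:
Check each piece cell at anchor (6, 1):
  offset (0,0) -> (6,1): occupied ('#') -> FAIL
  offset (0,1) -> (6,2): occupied ('#') -> FAIL
  offset (1,0) -> (7,1): empty -> OK
  offset (1,1) -> (7,2): empty -> OK
All cells valid: no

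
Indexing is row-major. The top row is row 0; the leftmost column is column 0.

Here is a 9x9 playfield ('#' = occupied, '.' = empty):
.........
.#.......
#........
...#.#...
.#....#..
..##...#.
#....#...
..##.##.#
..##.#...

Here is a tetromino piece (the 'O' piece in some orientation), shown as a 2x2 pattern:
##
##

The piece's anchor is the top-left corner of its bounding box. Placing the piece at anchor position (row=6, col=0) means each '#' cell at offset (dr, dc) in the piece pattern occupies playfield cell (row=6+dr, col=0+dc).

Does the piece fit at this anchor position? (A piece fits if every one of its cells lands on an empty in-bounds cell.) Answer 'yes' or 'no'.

Check each piece cell at anchor (6, 0):
  offset (0,0) -> (6,0): occupied ('#') -> FAIL
  offset (0,1) -> (6,1): empty -> OK
  offset (1,0) -> (7,0): empty -> OK
  offset (1,1) -> (7,1): empty -> OK
All cells valid: no

Answer: no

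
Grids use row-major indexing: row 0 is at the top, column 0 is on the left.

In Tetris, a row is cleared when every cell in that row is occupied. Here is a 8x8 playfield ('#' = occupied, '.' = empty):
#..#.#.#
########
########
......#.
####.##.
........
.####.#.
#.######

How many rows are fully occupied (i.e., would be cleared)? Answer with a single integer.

Answer: 2

Derivation:
Check each row:
  row 0: 4 empty cells -> not full
  row 1: 0 empty cells -> FULL (clear)
  row 2: 0 empty cells -> FULL (clear)
  row 3: 7 empty cells -> not full
  row 4: 2 empty cells -> not full
  row 5: 8 empty cells -> not full
  row 6: 3 empty cells -> not full
  row 7: 1 empty cell -> not full
Total rows cleared: 2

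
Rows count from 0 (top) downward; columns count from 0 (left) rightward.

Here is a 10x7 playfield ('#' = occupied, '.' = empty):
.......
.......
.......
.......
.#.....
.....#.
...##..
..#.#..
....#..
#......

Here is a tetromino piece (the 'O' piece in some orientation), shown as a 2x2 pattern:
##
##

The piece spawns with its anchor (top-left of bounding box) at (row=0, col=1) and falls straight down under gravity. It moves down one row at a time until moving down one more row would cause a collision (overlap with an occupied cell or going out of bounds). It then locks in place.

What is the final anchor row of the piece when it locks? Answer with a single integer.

Spawn at (row=0, col=1). Try each row:
  row 0: fits
  row 1: fits
  row 2: fits
  row 3: blocked -> lock at row 2

Answer: 2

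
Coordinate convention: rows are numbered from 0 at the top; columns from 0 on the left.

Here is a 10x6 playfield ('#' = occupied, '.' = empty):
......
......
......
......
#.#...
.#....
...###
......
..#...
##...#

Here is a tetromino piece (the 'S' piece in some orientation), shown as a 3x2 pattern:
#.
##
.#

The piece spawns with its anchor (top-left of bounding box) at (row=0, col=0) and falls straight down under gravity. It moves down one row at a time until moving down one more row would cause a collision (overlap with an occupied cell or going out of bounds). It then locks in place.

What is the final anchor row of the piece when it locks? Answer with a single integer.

Answer: 2

Derivation:
Spawn at (row=0, col=0). Try each row:
  row 0: fits
  row 1: fits
  row 2: fits
  row 3: blocked -> lock at row 2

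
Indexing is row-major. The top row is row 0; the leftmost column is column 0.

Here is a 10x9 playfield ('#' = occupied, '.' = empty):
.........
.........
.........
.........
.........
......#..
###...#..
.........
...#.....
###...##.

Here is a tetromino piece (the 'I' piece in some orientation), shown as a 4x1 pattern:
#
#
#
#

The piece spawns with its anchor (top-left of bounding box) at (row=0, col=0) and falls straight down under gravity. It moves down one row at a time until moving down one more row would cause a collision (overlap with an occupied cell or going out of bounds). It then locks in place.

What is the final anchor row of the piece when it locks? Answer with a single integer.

Answer: 2

Derivation:
Spawn at (row=0, col=0). Try each row:
  row 0: fits
  row 1: fits
  row 2: fits
  row 3: blocked -> lock at row 2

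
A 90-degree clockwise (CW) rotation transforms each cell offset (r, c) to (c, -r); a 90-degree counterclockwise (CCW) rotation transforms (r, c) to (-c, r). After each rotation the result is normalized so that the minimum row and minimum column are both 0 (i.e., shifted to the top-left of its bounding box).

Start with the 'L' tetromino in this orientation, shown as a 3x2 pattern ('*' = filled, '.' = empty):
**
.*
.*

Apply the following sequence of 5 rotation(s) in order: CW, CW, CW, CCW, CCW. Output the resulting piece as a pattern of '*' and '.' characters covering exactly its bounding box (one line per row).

Start:
**
.*
.*
After rotation 1 (CW):
..*
***
After rotation 2 (CW):
*.
*.
**
After rotation 3 (CW):
***
*..
After rotation 4 (CCW):
*.
*.
**
After rotation 5 (CCW):
..*
***

Answer: ..*
***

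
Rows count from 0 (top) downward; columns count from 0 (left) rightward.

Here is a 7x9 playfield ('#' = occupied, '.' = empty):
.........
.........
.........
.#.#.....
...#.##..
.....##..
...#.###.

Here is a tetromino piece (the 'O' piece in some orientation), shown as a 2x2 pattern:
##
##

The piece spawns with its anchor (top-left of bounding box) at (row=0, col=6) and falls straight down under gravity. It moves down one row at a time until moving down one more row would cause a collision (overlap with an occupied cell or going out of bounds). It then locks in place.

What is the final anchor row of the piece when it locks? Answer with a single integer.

Answer: 2

Derivation:
Spawn at (row=0, col=6). Try each row:
  row 0: fits
  row 1: fits
  row 2: fits
  row 3: blocked -> lock at row 2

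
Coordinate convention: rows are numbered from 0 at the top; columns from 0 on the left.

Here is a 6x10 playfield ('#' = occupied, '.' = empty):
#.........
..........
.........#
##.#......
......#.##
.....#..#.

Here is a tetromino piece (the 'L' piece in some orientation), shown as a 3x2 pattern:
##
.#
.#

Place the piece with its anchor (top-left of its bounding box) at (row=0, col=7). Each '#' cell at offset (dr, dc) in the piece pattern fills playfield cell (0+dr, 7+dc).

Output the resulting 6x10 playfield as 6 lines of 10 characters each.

Fill (0+0,7+0) = (0,7)
Fill (0+0,7+1) = (0,8)
Fill (0+1,7+1) = (1,8)
Fill (0+2,7+1) = (2,8)

Answer: #......##.
........#.
........##
##.#......
......#.##
.....#..#.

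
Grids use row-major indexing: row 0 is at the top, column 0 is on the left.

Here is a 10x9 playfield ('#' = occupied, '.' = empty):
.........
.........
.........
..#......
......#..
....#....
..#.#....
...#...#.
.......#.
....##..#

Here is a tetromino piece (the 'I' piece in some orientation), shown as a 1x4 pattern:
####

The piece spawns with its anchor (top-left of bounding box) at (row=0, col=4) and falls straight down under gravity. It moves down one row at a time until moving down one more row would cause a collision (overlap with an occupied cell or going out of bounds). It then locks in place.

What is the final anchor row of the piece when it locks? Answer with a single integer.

Spawn at (row=0, col=4). Try each row:
  row 0: fits
  row 1: fits
  row 2: fits
  row 3: fits
  row 4: blocked -> lock at row 3

Answer: 3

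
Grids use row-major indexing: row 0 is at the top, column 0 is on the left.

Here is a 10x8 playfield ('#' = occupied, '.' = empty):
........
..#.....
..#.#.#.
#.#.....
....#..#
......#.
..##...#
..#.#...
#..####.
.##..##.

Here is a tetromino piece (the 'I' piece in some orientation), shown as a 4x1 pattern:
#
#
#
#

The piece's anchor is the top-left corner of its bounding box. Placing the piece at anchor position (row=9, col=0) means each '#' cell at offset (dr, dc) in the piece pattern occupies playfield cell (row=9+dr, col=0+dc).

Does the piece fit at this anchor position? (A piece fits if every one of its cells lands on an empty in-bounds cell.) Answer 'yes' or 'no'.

Answer: no

Derivation:
Check each piece cell at anchor (9, 0):
  offset (0,0) -> (9,0): empty -> OK
  offset (1,0) -> (10,0): out of bounds -> FAIL
  offset (2,0) -> (11,0): out of bounds -> FAIL
  offset (3,0) -> (12,0): out of bounds -> FAIL
All cells valid: no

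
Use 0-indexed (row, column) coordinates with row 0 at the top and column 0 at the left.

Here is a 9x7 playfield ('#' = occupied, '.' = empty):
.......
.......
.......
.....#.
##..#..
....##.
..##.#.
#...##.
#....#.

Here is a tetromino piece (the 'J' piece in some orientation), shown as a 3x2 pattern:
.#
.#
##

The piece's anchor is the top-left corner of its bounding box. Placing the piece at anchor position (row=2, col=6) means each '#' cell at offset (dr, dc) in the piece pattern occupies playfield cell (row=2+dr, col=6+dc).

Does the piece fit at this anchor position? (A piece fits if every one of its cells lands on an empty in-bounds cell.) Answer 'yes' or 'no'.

Answer: no

Derivation:
Check each piece cell at anchor (2, 6):
  offset (0,1) -> (2,7): out of bounds -> FAIL
  offset (1,1) -> (3,7): out of bounds -> FAIL
  offset (2,0) -> (4,6): empty -> OK
  offset (2,1) -> (4,7): out of bounds -> FAIL
All cells valid: no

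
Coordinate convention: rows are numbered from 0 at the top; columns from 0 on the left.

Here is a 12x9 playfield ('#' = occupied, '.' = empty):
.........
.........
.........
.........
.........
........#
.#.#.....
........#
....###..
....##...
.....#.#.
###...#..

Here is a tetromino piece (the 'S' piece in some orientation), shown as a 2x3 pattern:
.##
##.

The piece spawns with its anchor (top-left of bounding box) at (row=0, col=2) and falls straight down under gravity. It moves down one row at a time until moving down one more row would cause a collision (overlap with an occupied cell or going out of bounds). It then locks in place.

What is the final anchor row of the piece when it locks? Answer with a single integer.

Spawn at (row=0, col=2). Try each row:
  row 0: fits
  row 1: fits
  row 2: fits
  row 3: fits
  row 4: fits
  row 5: blocked -> lock at row 4

Answer: 4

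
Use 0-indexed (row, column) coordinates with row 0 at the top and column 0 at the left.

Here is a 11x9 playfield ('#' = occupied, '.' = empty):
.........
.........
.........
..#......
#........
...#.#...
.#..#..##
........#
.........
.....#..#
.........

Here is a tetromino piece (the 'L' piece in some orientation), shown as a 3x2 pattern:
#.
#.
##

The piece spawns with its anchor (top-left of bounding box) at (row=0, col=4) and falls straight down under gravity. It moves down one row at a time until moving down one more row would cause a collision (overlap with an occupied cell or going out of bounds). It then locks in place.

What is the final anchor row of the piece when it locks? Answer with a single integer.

Spawn at (row=0, col=4). Try each row:
  row 0: fits
  row 1: fits
  row 2: fits
  row 3: blocked -> lock at row 2

Answer: 2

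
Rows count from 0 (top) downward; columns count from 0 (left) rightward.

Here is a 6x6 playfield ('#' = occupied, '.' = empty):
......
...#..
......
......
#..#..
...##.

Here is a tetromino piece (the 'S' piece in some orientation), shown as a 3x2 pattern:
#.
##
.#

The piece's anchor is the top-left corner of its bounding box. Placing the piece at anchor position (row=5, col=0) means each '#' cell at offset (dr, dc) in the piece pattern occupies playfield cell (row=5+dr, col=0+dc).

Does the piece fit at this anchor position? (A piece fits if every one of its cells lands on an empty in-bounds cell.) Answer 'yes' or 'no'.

Answer: no

Derivation:
Check each piece cell at anchor (5, 0):
  offset (0,0) -> (5,0): empty -> OK
  offset (1,0) -> (6,0): out of bounds -> FAIL
  offset (1,1) -> (6,1): out of bounds -> FAIL
  offset (2,1) -> (7,1): out of bounds -> FAIL
All cells valid: no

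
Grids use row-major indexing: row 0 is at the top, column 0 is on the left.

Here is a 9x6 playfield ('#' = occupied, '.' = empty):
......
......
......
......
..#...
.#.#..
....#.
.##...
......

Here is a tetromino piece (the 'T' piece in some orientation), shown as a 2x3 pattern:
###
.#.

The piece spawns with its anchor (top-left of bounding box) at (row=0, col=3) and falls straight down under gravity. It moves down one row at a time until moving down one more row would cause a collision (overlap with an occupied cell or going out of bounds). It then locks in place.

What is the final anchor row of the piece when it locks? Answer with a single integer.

Answer: 4

Derivation:
Spawn at (row=0, col=3). Try each row:
  row 0: fits
  row 1: fits
  row 2: fits
  row 3: fits
  row 4: fits
  row 5: blocked -> lock at row 4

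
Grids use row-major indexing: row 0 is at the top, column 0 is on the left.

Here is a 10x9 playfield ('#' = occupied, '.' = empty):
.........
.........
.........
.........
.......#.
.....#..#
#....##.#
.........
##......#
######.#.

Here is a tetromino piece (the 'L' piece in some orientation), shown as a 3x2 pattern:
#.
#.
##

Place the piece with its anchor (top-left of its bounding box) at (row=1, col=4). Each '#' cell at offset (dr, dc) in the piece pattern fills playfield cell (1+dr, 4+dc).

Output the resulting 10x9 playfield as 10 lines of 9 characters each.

Fill (1+0,4+0) = (1,4)
Fill (1+1,4+0) = (2,4)
Fill (1+2,4+0) = (3,4)
Fill (1+2,4+1) = (3,5)

Answer: .........
....#....
....#....
....##...
.......#.
.....#..#
#....##.#
.........
##......#
######.#.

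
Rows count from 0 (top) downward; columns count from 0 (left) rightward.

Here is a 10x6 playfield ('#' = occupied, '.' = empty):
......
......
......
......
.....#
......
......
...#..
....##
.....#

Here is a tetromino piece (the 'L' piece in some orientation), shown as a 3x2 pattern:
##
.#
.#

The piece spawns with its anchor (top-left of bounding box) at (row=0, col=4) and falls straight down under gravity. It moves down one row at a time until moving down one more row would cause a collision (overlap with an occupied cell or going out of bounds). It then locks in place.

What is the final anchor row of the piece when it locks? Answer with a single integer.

Answer: 1

Derivation:
Spawn at (row=0, col=4). Try each row:
  row 0: fits
  row 1: fits
  row 2: blocked -> lock at row 1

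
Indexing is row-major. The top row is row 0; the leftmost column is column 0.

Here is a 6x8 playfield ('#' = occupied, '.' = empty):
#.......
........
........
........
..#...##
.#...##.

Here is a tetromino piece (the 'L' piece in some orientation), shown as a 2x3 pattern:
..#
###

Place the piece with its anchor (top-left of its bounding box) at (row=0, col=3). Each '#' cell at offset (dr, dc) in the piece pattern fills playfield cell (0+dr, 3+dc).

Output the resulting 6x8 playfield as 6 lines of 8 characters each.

Answer: #....#..
...###..
........
........
..#...##
.#...##.

Derivation:
Fill (0+0,3+2) = (0,5)
Fill (0+1,3+0) = (1,3)
Fill (0+1,3+1) = (1,4)
Fill (0+1,3+2) = (1,5)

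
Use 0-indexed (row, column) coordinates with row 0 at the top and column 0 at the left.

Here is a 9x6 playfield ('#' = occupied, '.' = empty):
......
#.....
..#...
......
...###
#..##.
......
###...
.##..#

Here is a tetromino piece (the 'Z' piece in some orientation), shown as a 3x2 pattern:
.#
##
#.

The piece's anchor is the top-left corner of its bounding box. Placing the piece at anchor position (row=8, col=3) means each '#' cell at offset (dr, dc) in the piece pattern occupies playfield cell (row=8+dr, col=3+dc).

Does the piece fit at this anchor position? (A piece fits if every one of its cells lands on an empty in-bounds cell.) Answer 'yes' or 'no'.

Answer: no

Derivation:
Check each piece cell at anchor (8, 3):
  offset (0,1) -> (8,4): empty -> OK
  offset (1,0) -> (9,3): out of bounds -> FAIL
  offset (1,1) -> (9,4): out of bounds -> FAIL
  offset (2,0) -> (10,3): out of bounds -> FAIL
All cells valid: no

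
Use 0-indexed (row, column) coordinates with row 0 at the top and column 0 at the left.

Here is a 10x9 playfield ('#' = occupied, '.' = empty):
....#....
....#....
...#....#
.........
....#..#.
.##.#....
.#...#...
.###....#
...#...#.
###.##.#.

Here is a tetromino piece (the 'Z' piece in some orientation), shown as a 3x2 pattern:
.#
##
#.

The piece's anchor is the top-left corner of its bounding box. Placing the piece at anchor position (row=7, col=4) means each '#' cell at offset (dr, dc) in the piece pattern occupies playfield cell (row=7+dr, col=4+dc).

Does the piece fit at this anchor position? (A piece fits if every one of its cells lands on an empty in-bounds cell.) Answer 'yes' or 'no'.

Check each piece cell at anchor (7, 4):
  offset (0,1) -> (7,5): empty -> OK
  offset (1,0) -> (8,4): empty -> OK
  offset (1,1) -> (8,5): empty -> OK
  offset (2,0) -> (9,4): occupied ('#') -> FAIL
All cells valid: no

Answer: no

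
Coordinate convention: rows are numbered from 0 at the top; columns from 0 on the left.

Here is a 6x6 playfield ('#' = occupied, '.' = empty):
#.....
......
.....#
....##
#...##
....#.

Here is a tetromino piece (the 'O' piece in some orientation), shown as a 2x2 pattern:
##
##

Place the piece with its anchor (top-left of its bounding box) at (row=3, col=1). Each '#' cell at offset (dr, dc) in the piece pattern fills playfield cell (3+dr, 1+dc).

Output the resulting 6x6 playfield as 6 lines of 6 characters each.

Answer: #.....
......
.....#
.##.##
###.##
....#.

Derivation:
Fill (3+0,1+0) = (3,1)
Fill (3+0,1+1) = (3,2)
Fill (3+1,1+0) = (4,1)
Fill (3+1,1+1) = (4,2)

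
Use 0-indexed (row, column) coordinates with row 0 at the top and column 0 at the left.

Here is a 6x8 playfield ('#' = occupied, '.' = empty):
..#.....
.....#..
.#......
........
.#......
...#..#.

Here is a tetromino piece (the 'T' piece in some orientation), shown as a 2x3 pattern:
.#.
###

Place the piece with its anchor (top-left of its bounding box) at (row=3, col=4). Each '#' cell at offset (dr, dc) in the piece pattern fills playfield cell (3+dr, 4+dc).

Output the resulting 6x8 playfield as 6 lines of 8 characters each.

Answer: ..#.....
.....#..
.#......
.....#..
.#..###.
...#..#.

Derivation:
Fill (3+0,4+1) = (3,5)
Fill (3+1,4+0) = (4,4)
Fill (3+1,4+1) = (4,5)
Fill (3+1,4+2) = (4,6)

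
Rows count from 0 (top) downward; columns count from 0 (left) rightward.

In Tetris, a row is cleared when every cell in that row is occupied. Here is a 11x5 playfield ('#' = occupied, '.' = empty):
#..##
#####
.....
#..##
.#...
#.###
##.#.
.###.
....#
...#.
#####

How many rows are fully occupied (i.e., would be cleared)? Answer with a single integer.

Answer: 2

Derivation:
Check each row:
  row 0: 2 empty cells -> not full
  row 1: 0 empty cells -> FULL (clear)
  row 2: 5 empty cells -> not full
  row 3: 2 empty cells -> not full
  row 4: 4 empty cells -> not full
  row 5: 1 empty cell -> not full
  row 6: 2 empty cells -> not full
  row 7: 2 empty cells -> not full
  row 8: 4 empty cells -> not full
  row 9: 4 empty cells -> not full
  row 10: 0 empty cells -> FULL (clear)
Total rows cleared: 2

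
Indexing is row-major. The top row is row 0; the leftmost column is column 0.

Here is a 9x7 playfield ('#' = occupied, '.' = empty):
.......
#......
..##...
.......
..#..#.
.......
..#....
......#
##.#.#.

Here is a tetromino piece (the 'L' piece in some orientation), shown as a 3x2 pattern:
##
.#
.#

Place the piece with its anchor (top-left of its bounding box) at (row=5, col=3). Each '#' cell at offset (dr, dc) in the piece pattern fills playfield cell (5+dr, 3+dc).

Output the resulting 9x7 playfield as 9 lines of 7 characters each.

Answer: .......
#......
..##...
.......
..#..#.
...##..
..#.#..
....#.#
##.#.#.

Derivation:
Fill (5+0,3+0) = (5,3)
Fill (5+0,3+1) = (5,4)
Fill (5+1,3+1) = (6,4)
Fill (5+2,3+1) = (7,4)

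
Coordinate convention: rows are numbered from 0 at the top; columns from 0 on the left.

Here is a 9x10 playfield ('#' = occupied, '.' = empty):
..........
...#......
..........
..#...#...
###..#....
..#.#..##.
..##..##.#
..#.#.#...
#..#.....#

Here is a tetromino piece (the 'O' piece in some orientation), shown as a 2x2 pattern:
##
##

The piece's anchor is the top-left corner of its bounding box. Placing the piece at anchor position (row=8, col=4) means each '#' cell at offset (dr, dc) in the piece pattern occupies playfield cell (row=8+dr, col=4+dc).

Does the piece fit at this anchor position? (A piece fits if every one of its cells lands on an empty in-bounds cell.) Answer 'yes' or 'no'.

Answer: no

Derivation:
Check each piece cell at anchor (8, 4):
  offset (0,0) -> (8,4): empty -> OK
  offset (0,1) -> (8,5): empty -> OK
  offset (1,0) -> (9,4): out of bounds -> FAIL
  offset (1,1) -> (9,5): out of bounds -> FAIL
All cells valid: no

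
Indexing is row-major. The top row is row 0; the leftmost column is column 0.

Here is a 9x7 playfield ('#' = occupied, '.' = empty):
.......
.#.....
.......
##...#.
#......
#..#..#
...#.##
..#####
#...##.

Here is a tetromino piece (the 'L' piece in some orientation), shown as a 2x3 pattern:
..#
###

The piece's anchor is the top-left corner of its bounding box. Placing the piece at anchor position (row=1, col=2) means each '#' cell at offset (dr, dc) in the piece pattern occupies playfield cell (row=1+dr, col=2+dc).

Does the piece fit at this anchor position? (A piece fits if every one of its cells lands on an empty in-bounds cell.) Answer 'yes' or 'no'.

Answer: yes

Derivation:
Check each piece cell at anchor (1, 2):
  offset (0,2) -> (1,4): empty -> OK
  offset (1,0) -> (2,2): empty -> OK
  offset (1,1) -> (2,3): empty -> OK
  offset (1,2) -> (2,4): empty -> OK
All cells valid: yes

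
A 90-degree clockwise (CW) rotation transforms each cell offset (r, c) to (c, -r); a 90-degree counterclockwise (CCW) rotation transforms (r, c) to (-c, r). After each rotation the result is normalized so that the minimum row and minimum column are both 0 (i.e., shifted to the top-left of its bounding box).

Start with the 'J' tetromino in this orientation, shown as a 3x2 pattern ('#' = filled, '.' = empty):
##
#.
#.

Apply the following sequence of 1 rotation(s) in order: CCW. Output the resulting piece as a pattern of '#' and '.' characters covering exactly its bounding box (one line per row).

Answer: #..
###

Derivation:
Start:
##
#.
#.
After rotation 1 (CCW):
#..
###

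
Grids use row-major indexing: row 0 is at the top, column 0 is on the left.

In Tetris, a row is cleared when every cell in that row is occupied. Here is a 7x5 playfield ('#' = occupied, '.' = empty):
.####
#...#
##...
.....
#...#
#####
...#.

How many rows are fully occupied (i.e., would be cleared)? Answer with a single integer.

Check each row:
  row 0: 1 empty cell -> not full
  row 1: 3 empty cells -> not full
  row 2: 3 empty cells -> not full
  row 3: 5 empty cells -> not full
  row 4: 3 empty cells -> not full
  row 5: 0 empty cells -> FULL (clear)
  row 6: 4 empty cells -> not full
Total rows cleared: 1

Answer: 1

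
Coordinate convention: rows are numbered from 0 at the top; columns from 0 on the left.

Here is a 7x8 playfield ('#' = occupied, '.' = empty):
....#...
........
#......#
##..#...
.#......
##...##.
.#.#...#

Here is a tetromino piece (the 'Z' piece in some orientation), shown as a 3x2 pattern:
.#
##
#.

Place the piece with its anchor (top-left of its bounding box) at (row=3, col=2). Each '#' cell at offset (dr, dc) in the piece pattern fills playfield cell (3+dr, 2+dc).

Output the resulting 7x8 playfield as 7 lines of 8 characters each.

Answer: ....#...
........
#......#
##.##...
.###....
###..##.
.#.#...#

Derivation:
Fill (3+0,2+1) = (3,3)
Fill (3+1,2+0) = (4,2)
Fill (3+1,2+1) = (4,3)
Fill (3+2,2+0) = (5,2)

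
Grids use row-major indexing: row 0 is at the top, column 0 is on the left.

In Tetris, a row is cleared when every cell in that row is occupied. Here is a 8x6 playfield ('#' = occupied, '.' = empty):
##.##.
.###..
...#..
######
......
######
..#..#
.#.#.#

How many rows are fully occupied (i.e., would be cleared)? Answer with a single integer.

Check each row:
  row 0: 2 empty cells -> not full
  row 1: 3 empty cells -> not full
  row 2: 5 empty cells -> not full
  row 3: 0 empty cells -> FULL (clear)
  row 4: 6 empty cells -> not full
  row 5: 0 empty cells -> FULL (clear)
  row 6: 4 empty cells -> not full
  row 7: 3 empty cells -> not full
Total rows cleared: 2

Answer: 2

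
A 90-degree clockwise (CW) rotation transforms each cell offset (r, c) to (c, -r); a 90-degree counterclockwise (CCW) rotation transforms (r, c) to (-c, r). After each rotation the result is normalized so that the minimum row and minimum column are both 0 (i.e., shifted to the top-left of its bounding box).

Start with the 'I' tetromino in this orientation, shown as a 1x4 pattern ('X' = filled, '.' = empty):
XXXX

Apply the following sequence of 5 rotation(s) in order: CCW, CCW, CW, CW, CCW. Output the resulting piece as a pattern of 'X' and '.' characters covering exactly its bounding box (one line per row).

Answer: X
X
X
X

Derivation:
Start:
XXXX
After rotation 1 (CCW):
X
X
X
X
After rotation 2 (CCW):
XXXX
After rotation 3 (CW):
X
X
X
X
After rotation 4 (CW):
XXXX
After rotation 5 (CCW):
X
X
X
X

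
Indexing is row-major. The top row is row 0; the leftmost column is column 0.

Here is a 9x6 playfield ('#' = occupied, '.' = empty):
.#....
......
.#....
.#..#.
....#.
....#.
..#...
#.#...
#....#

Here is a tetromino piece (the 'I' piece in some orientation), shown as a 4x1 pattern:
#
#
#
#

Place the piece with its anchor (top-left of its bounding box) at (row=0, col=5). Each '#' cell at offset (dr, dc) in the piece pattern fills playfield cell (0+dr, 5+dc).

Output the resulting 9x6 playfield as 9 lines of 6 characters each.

Answer: .#...#
.....#
.#...#
.#..##
....#.
....#.
..#...
#.#...
#....#

Derivation:
Fill (0+0,5+0) = (0,5)
Fill (0+1,5+0) = (1,5)
Fill (0+2,5+0) = (2,5)
Fill (0+3,5+0) = (3,5)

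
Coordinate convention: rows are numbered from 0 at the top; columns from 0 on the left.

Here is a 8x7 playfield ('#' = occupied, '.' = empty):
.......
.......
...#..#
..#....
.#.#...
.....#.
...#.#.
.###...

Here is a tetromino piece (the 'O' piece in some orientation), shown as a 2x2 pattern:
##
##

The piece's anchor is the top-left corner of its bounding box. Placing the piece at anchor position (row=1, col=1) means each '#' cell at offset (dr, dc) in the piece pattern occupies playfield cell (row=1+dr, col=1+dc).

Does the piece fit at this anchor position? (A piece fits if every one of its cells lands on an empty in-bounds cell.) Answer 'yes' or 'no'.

Check each piece cell at anchor (1, 1):
  offset (0,0) -> (1,1): empty -> OK
  offset (0,1) -> (1,2): empty -> OK
  offset (1,0) -> (2,1): empty -> OK
  offset (1,1) -> (2,2): empty -> OK
All cells valid: yes

Answer: yes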